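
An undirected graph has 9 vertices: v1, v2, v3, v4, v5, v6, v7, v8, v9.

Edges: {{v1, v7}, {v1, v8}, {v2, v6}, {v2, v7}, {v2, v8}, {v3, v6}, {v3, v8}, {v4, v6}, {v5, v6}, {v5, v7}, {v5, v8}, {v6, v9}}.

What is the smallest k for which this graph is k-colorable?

2

v4 and v6 are adjacent, so at least 2 colors are needed.
2 colors suffice: v1=2, v2=2, v3=2, v4=2, v5=2, v6=1, v7=1, v8=1, v9=2. Every edge joins two different colors.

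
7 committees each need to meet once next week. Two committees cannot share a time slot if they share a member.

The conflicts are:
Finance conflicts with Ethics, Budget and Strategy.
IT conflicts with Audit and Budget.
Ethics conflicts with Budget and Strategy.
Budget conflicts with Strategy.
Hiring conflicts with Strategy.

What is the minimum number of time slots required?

4

Finance, Ethics, Budget, Strategy are mutually in conflict, so at least 4 time slots are needed.
4 time slots suffice: time slot 1 → {IT, Strategy}; time slot 2 → {Audit, Budget, Hiring}; time slot 3 → {Ethics}; time slot 4 → {Finance}. Each listed conflict is separated.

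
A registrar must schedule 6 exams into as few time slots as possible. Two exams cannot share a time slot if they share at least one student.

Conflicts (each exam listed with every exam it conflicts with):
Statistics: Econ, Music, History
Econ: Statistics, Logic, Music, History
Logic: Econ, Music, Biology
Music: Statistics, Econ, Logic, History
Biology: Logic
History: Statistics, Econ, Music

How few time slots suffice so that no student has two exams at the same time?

Statistics, Econ, Music, History all conflict with each other, so at least 4 time slots are needed.
4 time slots suffice: time slot 1 → {Music, Biology}; time slot 2 → {Econ}; time slot 3 → {Statistics, Logic}; time slot 4 → {History}. Each listed conflict is separated.

4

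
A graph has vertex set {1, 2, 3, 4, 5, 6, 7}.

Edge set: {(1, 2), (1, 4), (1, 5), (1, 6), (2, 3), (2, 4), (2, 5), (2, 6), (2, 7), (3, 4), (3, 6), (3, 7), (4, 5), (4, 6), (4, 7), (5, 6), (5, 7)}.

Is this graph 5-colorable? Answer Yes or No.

Yes

The chromatic number is 5. 1, 2, 4, 5, 6 form a clique, so at least 5 colors are needed.
One proper 5-coloring: 1=purple, 2=red, 3=yellow, 4=blue, 5=yellow, 6=green, 7=green.
That is already a proper 5-coloring.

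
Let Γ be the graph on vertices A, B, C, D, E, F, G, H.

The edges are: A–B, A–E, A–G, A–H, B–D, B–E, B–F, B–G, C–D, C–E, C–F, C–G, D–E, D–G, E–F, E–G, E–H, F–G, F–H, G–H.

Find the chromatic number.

A, B, E, G are pairwise adjacent (a clique of size 4), so at least 4 colors are needed.
4 colors suffice: A=4, B=3, C=3, D=4, E=2, F=4, G=1, H=3. No two adjacent vertices share a color.

4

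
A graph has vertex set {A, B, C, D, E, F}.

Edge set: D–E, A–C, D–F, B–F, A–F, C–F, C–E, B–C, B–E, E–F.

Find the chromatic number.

4

B, C, E, F are mutually adjacent (a clique of size 4), so at least 4 colors are needed.
One proper 4-coloring: A=2, B=4, C=3, D=3, E=2, F=1. No two adjacent vertices share a color.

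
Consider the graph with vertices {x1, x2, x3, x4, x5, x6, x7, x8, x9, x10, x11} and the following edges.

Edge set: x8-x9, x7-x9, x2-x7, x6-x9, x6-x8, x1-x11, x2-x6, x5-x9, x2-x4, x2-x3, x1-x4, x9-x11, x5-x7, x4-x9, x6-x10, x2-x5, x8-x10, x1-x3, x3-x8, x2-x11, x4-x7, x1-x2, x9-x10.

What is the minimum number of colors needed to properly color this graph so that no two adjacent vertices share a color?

4

x6, x8, x9, x10 are pairwise adjacent (a clique of size 4), so at least 4 colors are needed.
4 colors suffice: color 1 → {x2, x9}; color 2 → {x1, x7, x8}; color 3 → {x3, x4, x5, x6, x11}; color 4 → {x10}. Each edge has distinct colors on its endpoints.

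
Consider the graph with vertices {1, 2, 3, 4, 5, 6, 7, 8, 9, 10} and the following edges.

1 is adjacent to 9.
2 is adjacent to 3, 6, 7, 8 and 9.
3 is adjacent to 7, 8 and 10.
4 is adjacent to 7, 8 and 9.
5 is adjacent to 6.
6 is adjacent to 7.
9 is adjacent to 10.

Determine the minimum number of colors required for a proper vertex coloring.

3

2, 6, 7 are mutually adjacent, so at least 3 colors are needed.
3 colors suffice: color red → {1, 2, 4, 5, 10}; color blue → {3, 6, 9}; color green → {7, 8}. No two adjacent vertices share a color.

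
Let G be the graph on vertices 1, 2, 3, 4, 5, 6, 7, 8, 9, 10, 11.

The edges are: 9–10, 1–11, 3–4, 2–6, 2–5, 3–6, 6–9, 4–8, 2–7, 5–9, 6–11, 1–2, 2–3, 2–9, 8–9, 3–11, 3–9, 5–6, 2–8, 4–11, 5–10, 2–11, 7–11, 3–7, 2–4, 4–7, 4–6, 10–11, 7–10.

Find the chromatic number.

5

2, 3, 4, 6, 11 are mutually adjacent (a clique of size 5), so at least 5 colors are needed.
5 colors suffice: color red → {2, 10}; color blue → {9, 11}; color green → {1, 6, 7, 8}; color yellow → {3, 5}; color purple → {4}. Each edge has distinct colors on its endpoints.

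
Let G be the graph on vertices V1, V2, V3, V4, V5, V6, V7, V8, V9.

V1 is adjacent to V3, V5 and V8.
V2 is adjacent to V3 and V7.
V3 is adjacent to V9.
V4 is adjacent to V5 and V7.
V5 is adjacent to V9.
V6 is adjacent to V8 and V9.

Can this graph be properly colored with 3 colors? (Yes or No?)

Yes

The chromatic number is 3. The cycle V6-V9-V5-V1-V8-V6 has odd length 5, so it cannot be 2-colored; at least 3 colors are needed.
3 colors suffice: V1=2, V2=2, V3=1, V4=2, V5=1, V6=1, V7=1, V8=3, V9=2.
That is already a proper 3-coloring.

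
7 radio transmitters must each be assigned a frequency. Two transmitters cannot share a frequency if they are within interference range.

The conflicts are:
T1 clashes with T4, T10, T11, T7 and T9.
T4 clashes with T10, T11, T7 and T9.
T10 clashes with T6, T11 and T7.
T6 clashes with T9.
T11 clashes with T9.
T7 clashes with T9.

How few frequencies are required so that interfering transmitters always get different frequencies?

T1, T4, T7, T9 all conflict with each other, so at least 4 frequencies are needed.
A valid assignment using 4 frequencies: T1=2, T4=3, T10=1, T6=2, T11=4, T7=4, T9=1. Every pair that conflicts lands in different frequencies.

4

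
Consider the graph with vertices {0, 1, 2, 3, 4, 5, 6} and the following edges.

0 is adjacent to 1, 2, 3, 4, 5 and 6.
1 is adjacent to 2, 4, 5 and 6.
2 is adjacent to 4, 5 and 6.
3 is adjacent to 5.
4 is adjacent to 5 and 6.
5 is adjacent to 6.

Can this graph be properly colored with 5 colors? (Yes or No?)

No

0, 1, 2, 4, 5, 6 are pairwise adjacent (a clique of size 6), so at least 6 colors are needed.
So 5 colors are not enough.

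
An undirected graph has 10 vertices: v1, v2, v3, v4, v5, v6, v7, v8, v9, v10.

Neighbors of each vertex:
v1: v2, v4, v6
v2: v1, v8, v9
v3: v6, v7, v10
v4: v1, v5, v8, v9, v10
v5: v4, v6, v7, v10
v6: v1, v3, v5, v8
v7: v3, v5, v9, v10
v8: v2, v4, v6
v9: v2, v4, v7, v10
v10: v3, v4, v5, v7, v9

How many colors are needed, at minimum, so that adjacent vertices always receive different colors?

v5, v7, v10 are mutually adjacent, so at least 3 colors are needed.
3 colors suffice: color 1 → {v2, v6, v10}; color 2 → {v4, v7}; color 3 → {v1, v3, v5, v8, v9}. Each edge has distinct colors on its endpoints.

3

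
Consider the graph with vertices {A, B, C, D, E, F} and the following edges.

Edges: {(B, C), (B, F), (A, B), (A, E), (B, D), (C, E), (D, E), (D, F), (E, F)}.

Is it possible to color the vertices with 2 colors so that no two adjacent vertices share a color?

B, D, F are pairwise adjacent, so at least 3 colors are needed.
So 2 colors are not enough.

No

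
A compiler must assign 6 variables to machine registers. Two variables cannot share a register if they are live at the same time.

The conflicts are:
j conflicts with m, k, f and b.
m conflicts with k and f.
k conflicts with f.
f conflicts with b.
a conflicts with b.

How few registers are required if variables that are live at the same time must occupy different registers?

j, m, k, f all conflict with each other, so at least 4 registers are needed.
4 registers suffice: register 1 → {j, a}; register 2 → {f}; register 3 → {m, b}; register 4 → {k}. No two conflicting variables share a register.

4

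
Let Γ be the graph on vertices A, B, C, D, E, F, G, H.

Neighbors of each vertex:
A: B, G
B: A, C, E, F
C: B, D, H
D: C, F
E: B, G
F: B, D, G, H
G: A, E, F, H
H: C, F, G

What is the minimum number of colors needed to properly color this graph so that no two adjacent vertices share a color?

3

F, G, H are mutually adjacent, so at least 3 colors are needed.
A valid assignment using 3 colors: A=2, B=1, C=2, D=1, E=2, F=2, G=1, H=3. Each edge has distinct colors on its endpoints.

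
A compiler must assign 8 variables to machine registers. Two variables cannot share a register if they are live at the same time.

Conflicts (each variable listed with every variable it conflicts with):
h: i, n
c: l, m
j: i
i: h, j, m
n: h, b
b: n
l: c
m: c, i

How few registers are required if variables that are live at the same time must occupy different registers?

c and l conflict, so at least 2 registers are needed.
Using 2 registers: h=2, c=1, j=2, i=1, n=1, b=2, l=2, m=2. Every pair that conflicts lands in different registers.

2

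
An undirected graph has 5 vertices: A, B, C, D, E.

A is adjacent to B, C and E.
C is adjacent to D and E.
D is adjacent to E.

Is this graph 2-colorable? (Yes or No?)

C, D, E are pairwise adjacent, so at least 3 colors are needed.
So 2 colors are not enough.

No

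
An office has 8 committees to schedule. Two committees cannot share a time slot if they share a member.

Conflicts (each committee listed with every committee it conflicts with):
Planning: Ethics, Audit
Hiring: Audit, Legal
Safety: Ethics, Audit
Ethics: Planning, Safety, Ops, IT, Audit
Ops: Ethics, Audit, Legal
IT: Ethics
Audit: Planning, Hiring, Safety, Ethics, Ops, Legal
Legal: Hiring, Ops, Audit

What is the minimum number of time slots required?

Safety, Ethics, Audit pairwise conflict, so at least 3 time slots are needed.
3 time slots suffice: time slot 1 → {IT, Audit}; time slot 2 → {Ethics, Legal}; time slot 3 → {Planning, Hiring, Safety, Ops}. Every pair that conflicts lands in different time slots.

3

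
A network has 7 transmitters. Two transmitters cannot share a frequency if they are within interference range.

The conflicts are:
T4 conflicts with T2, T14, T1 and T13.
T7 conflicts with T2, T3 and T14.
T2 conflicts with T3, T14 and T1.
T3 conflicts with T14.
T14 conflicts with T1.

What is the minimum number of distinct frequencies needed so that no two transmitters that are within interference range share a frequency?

T4, T2, T14, T1 pairwise conflict, so at least 4 frequencies are needed.
4 frequencies suffice: T4=3, T7=3, T2=1, T3=4, T14=2, T1=4, T13=1. No two conflicting transmitters share a frequency.

4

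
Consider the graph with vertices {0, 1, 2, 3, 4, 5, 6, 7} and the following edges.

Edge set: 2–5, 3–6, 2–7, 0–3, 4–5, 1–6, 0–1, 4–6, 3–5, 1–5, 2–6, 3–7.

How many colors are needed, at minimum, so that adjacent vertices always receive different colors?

0 and 3 are adjacent, so at least 2 colors are needed.
2 colors suffice: 0=b, 1=a, 2=a, 3=a, 4=a, 5=b, 6=b, 7=b. Each edge has distinct colors on its endpoints.

2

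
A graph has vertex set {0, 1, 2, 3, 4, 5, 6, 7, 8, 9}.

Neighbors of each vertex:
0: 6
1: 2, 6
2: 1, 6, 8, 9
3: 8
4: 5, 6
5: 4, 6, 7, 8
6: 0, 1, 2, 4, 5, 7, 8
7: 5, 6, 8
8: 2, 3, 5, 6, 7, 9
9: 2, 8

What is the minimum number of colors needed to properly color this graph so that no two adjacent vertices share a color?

5, 6, 7, 8 are mutually adjacent (a clique of size 4), so at least 4 colors are needed.
A valid assignment using 4 colors: 0=b, 1=b, 2=c, 3=a, 4=b, 5=c, 6=a, 7=d, 8=b, 9=a. No two adjacent vertices share a color.

4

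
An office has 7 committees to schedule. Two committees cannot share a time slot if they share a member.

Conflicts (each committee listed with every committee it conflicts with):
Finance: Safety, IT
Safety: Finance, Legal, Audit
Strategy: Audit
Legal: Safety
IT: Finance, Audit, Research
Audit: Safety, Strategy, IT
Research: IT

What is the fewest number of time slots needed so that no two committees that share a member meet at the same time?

2

Finance and IT conflict, so at least 2 time slots are needed.
2 time slots suffice: time slot 1 → {Safety, Strategy, IT}; time slot 2 → {Finance, Legal, Audit, Research}. No two conflicting committees share a time slot.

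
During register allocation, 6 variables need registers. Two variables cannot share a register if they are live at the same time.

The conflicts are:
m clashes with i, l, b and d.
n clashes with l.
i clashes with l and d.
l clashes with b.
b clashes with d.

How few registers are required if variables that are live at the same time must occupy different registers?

3

m, i, l are mutually in conflict, so at least 3 registers are needed.
3 registers suffice: register 1 → {l, d}; register 2 → {m, n}; register 3 → {i, b}. No two conflicting variables share a register.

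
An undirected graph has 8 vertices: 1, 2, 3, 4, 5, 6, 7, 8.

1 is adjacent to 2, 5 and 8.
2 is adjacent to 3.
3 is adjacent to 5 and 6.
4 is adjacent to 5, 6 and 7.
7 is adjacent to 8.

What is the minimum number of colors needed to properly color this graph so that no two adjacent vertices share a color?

The cycle 5-4-7-8-1-5 has odd length 5, so it cannot be 2-colored; at least 3 colors are needed.
One proper 3-coloring: 1=red, 2=blue, 3=red, 4=red, 5=blue, 6=blue, 7=blue, 8=green. Every edge joins two different colors.

3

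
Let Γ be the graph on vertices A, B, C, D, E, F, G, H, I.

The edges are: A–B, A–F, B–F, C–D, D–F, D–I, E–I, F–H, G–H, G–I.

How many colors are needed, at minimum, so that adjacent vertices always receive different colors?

A, B, F are mutually adjacent, so at least 3 colors are needed.
3 colors suffice: color red → {C, F, I}; color blue → {A, D, E, G}; color green → {B, H}. Each edge has distinct colors on its endpoints.

3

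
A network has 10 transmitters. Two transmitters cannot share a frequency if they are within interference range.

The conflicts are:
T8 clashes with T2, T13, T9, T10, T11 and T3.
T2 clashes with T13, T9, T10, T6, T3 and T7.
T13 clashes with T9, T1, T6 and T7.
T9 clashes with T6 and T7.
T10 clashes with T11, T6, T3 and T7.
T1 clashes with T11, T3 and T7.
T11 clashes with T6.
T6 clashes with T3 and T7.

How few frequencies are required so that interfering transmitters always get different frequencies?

T2, T13, T9, T6, T7 are mutually in conflict, so at least 5 frequencies are needed.
A valid assignment using 5 frequencies: T8=2, T2=1, T13=3, T9=5, T10=3, T1=1, T11=4, T6=2, T3=4, T7=4. No two conflicting transmitters share a frequency.

5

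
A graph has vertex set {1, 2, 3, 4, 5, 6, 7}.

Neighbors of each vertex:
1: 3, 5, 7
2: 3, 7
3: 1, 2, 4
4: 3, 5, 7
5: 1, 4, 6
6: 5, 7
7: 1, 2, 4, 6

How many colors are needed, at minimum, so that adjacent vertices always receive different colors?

2

6 and 7 are adjacent, so at least 2 colors are needed.
2 colors suffice: color a → {3, 5, 7}; color b → {1, 2, 4, 6}. Every edge joins two different colors.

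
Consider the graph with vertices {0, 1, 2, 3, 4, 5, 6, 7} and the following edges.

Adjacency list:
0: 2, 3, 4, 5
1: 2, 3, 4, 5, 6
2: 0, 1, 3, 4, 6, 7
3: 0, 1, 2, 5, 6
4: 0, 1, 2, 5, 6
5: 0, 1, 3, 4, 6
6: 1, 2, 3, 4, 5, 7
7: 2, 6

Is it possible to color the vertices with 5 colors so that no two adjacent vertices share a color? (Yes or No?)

Yes

The chromatic number is 4. 1, 3, 5, 6 are pairwise adjacent (a clique of size 4), so at least 4 colors are needed.
4 colors suffice: color red → {2, 5}; color blue → {0, 6}; color green → {3, 4, 7}; color yellow → {1}.
Since 5 ≥ 4, a proper 5-coloring certainly exists.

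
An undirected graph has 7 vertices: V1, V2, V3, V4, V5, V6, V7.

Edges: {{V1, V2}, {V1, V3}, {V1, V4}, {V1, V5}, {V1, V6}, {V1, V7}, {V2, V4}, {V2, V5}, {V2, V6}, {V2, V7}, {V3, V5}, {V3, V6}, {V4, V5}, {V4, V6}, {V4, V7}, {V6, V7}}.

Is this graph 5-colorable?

Yes

The chromatic number is 5. V1, V2, V4, V6, V7 form a clique, so at least 5 colors are needed.
5 colors suffice: color 1 → {V1}; color 2 → {V5, V6}; color 3 → {V3, V4}; color 4 → {V2}; color 5 → {V7}.
That is already a proper 5-coloring.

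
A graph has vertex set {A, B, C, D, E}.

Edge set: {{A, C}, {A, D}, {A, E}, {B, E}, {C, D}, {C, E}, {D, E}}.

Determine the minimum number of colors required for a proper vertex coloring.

4

A, C, D, E form a clique, so at least 4 colors are needed.
4 colors suffice: color 1 → {E}; color 2 → {B, C}; color 3 → {A}; color 4 → {D}. No two adjacent vertices share a color.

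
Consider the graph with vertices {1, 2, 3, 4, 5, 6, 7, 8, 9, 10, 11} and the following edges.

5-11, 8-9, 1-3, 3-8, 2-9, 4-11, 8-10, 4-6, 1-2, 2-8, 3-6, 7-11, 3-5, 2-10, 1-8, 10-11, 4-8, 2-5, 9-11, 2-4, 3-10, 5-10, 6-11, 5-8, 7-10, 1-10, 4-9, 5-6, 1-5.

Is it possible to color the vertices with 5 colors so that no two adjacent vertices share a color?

Yes

The chromatic number is 5. 1, 3, 5, 8, 10 are mutually adjacent (a clique of size 5), so at least 5 colors are needed.
5 colors suffice: color red → {8, 11}; color blue → {4, 10}; color green → {5, 7, 9}; color yellow → {2, 3}; color purple → {1, 6}.
That is already a proper 5-coloring.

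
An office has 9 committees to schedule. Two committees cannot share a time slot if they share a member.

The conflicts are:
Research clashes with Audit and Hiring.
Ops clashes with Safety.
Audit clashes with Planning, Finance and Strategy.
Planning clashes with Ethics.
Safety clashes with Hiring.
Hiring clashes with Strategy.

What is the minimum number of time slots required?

Planning and Ethics conflict, so at least 2 time slots are needed.
2 time slots suffice: time slot 1 → {Ops, Audit, Hiring, Ethics}; time slot 2 → {Research, Planning, Safety, Finance, Strategy}. Every pair that conflicts lands in different time slots.

2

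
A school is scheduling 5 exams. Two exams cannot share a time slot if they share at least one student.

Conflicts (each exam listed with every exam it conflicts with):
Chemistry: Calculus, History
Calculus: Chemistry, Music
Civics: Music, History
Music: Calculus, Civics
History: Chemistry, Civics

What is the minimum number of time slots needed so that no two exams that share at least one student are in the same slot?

3

The cycle Calculus-Chemistry-History-Civics-Music-Calculus has odd length 5, so it cannot be 2-colored; at least 3 time slots are needed.
3 time slots suffice: time slot 1 → {Music, History}; time slot 2 → {Chemistry, Civics}; time slot 3 → {Calculus}. No two conflicting exams share a time slot.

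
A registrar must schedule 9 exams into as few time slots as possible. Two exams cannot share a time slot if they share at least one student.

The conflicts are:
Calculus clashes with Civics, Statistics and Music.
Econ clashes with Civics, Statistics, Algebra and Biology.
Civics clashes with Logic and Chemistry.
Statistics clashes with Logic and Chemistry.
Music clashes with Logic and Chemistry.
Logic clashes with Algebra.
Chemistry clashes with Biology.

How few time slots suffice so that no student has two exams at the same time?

Chemistry and Biology conflict, so at least 2 time slots are needed.
2 time slots suffice: time slot 1 → {Civics, Statistics, Music, Algebra, Biology}; time slot 2 → {Calculus, Econ, Logic, Chemistry}. Each listed conflict is separated.

2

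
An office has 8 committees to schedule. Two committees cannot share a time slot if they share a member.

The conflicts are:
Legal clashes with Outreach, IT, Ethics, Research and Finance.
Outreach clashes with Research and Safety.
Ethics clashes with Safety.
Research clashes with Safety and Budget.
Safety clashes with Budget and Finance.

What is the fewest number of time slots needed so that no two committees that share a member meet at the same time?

3

Legal, Outreach, Research are mutually in conflict, so at least 3 time slots are needed.
3 time slots suffice: time slot 1 → {Legal, Safety}; time slot 2 → {IT, Ethics, Research, Finance}; time slot 3 → {Outreach, Budget}. Every pair that conflicts lands in different time slots.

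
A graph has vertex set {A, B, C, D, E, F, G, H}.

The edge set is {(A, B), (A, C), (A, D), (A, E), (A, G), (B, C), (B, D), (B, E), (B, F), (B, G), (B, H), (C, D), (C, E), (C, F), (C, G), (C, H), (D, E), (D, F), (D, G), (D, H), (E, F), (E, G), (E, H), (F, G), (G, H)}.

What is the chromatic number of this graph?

6

B, C, D, E, G, H are pairwise adjacent (a clique of size 6), so at least 6 colors are needed.
One proper 6-coloring: A=6, B=1, C=2, D=4, E=3, F=6, G=5, H=6. Every edge joins two different colors.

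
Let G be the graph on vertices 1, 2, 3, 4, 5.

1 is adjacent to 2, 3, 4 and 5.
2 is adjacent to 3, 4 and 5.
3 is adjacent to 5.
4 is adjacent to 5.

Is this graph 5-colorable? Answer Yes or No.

The chromatic number is 4. 1, 2, 3, 5 form a clique, so at least 4 colors are needed.
4 colors suffice: color a → {1}; color b → {5}; color c → {2}; color d → {3, 4}.
Since 5 ≥ 4, a proper 5-coloring certainly exists.

Yes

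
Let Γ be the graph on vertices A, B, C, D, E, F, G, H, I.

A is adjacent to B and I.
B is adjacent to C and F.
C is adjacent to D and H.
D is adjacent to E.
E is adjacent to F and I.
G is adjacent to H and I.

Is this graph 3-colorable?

The chromatic number is 3. The cycle F-B-C-D-E-F has odd length 5, so it cannot be 2-colored; at least 3 colors are needed.
3 colors suffice: color 1 → {C, F, I}; color 2 → {B, E, H}; color 3 → {A, D, G}.
That is already a proper 3-coloring.

Yes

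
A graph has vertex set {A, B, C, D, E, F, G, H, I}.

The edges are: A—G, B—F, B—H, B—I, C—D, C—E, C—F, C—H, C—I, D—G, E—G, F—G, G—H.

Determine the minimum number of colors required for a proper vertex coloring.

2

B and H are adjacent, so at least 2 colors are needed.
2 colors suffice: A=2, B=1, C=1, D=2, E=2, F=2, G=1, H=2, I=2. Every edge joins two different colors.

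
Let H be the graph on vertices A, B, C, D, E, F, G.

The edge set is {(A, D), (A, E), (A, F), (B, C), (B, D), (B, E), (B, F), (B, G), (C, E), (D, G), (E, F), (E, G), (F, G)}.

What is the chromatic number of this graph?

4

B, E, F, G are mutually adjacent (a clique of size 4), so at least 4 colors are needed.
One proper 4-coloring: A=2, B=2, C=3, D=1, E=1, F=4, G=3. Each edge has distinct colors on its endpoints.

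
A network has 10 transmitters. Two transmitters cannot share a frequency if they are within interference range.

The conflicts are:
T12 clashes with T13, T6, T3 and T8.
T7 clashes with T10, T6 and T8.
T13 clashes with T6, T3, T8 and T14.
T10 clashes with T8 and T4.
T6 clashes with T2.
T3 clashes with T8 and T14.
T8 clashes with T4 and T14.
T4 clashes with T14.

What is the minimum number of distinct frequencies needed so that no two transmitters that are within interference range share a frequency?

4

T12, T13, T3, T8 all conflict with each other, so at least 4 frequencies are needed.
4 frequencies suffice: frequency 1 → {T6, T8}; frequency 2 → {T13, T10, T2}; frequency 3 → {T12, T7, T14}; frequency 4 → {T3, T4}. No two conflicting transmitters share a frequency.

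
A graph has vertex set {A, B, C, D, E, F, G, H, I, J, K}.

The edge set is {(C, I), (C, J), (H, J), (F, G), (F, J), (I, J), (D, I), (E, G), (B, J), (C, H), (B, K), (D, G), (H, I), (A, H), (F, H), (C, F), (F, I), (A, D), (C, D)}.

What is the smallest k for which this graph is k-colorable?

C, F, H, I, J form a clique, so at least 5 colors are needed.
5 colors suffice: color red → {D, E, J, K}; color blue → {B, G, H}; color green → {A, F}; color yellow → {C}; color purple → {I}. Every edge joins two different colors.

5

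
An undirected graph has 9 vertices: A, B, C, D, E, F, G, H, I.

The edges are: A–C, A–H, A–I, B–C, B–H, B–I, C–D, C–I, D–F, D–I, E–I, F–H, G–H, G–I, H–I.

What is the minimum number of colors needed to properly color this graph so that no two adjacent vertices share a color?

3

C, D, I are mutually adjacent, so at least 3 colors are needed.
3 colors suffice: A=3, B=3, C=2, D=3, E=2, F=1, G=3, H=2, I=1. No two adjacent vertices share a color.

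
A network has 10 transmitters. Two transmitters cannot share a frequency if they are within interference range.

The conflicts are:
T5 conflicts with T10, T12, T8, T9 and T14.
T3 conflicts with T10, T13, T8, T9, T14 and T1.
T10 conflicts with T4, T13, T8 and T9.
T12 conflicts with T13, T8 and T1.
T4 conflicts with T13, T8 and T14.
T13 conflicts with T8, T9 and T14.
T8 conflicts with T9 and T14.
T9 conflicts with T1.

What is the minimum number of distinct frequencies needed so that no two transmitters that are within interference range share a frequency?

T3, T10, T13, T8, T9 pairwise conflict, so at least 5 frequencies are needed.
A valid assignment using 5 frequencies: T5=2, T3=5, T10=4, T12=3, T4=5, T13=2, T8=1, T9=3, T14=3, T1=1. Each listed conflict is separated.

5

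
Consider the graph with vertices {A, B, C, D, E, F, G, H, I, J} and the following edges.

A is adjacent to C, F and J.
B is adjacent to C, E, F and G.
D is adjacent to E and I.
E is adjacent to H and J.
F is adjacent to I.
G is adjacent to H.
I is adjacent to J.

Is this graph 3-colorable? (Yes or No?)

Yes

The chromatic number is 3. The cycle B-E-J-I-F-B has odd length 5, so it cannot be 2-colored; at least 3 colors are needed.
3 colors suffice: color red → {B, D, H, J}; color blue → {A, E, G, I}; color green → {C, F}.
That is already a proper 3-coloring.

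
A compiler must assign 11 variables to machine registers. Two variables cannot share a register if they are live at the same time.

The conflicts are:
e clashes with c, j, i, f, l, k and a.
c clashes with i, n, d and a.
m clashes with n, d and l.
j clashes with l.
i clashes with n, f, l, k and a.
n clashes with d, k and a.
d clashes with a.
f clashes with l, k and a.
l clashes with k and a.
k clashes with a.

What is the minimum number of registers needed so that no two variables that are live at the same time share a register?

6

e, i, f, l, k, a all conflict with each other, so at least 6 registers are needed.
6 registers suffice: register 1 → {m, j, a}; register 2 → {n, l}; register 3 → {i, d}; register 4 → {e}; register 5 → {c, k}; register 6 → {f}. Each listed conflict is separated.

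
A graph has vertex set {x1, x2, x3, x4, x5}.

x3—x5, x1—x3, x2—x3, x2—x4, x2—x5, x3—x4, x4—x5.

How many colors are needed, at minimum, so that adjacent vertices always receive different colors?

x2, x3, x4, x5 form a clique, so at least 4 colors are needed.
4 colors suffice: color red → {x3}; color blue → {x1, x2}; color green → {x4}; color yellow → {x5}. No two adjacent vertices share a color.

4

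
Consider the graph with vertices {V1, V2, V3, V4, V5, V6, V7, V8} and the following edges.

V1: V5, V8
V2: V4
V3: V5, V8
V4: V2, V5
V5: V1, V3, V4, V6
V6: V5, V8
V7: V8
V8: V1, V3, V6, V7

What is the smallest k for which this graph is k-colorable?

V1 and V5 are adjacent, so at least 2 colors are needed.
2 colors suffice: color red → {V2, V5, V8}; color blue → {V1, V3, V4, V6, V7}. Every edge joins two different colors.

2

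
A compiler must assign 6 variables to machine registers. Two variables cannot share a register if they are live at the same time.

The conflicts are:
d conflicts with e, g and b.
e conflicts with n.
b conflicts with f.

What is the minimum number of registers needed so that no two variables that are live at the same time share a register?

2

b and f conflict, so at least 2 registers are needed.
A valid assignment using 2 registers: d=1, e=2, n=1, g=2, b=2, f=1. No two conflicting variables share a register.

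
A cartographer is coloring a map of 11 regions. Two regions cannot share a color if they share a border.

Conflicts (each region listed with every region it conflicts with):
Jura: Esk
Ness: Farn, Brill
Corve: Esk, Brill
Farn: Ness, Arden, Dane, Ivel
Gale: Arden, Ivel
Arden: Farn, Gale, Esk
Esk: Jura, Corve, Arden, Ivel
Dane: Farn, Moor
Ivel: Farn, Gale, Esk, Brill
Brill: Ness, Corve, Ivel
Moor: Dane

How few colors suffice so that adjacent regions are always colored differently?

Ivel and Brill conflict, so at least 2 colors are needed.
One proper 2-coloring: Jura=1, Ness=1, Corve=1, Farn=2, Gale=2, Arden=1, Esk=2, Dane=1, Ivel=1, Brill=2, Moor=2. Each listed conflict is separated.

2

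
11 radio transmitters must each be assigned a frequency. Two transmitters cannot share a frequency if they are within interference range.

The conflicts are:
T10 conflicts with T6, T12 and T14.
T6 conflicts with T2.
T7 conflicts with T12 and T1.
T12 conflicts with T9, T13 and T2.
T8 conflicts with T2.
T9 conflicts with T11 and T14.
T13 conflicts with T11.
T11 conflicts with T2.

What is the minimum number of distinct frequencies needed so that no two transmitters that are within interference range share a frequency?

2

T12 and T13 conflict, so at least 2 frequencies are needed.
A valid assignment using 2 frequencies: T10=2, T6=1, T7=2, T12=1, T8=1, T9=2, T13=2, T1=1, T11=1, T2=2, T14=1. Each listed conflict is separated.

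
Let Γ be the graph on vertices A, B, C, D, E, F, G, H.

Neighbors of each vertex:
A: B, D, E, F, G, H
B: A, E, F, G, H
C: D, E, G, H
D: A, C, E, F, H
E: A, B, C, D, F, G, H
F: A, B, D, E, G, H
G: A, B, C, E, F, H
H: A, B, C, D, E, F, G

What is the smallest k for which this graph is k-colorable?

A, B, E, F, G, H are pairwise adjacent (a clique of size 6), so at least 6 colors are needed.
6 colors suffice: A=5, B=6, C=3, D=4, E=1, F=3, G=4, H=2. No two adjacent vertices share a color.

6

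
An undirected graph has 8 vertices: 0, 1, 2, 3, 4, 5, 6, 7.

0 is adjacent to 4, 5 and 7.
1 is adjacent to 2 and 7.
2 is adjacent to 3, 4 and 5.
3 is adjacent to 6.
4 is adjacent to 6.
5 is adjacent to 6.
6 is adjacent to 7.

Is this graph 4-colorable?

The chromatic number is 3. The cycle 1-2-3-6-7-1 has odd length 5, so it cannot be 2-colored; at least 3 colors are needed.
3 colors suffice: color a → {0, 2, 6}; color b → {3, 4, 5, 7}; color c → {1}.
Since 4 ≥ 3, a proper 4-coloring certainly exists.

Yes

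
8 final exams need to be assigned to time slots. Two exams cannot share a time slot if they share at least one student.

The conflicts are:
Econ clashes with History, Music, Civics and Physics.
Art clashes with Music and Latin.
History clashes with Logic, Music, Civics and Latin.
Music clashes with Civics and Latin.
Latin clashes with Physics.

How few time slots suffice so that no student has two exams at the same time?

Econ, History, Music, Civics all conflict with each other, so at least 4 time slots are needed.
A valid assignment using 4 time slots: Econ=3, Art=1, History=1, Logic=2, Music=2, Civics=4, Latin=3, Physics=1. No two conflicting exams share a time slot.

4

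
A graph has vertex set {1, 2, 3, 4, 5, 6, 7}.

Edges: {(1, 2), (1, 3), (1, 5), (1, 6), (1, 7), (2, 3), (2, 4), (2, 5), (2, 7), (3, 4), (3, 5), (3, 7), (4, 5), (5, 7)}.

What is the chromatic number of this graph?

1, 2, 3, 5, 7 are mutually adjacent (a clique of size 5), so at least 5 colors are needed.
5 colors suffice: color red → {3, 6}; color blue → {5}; color green → {2}; color yellow → {1, 4}; color purple → {7}. Each edge has distinct colors on its endpoints.

5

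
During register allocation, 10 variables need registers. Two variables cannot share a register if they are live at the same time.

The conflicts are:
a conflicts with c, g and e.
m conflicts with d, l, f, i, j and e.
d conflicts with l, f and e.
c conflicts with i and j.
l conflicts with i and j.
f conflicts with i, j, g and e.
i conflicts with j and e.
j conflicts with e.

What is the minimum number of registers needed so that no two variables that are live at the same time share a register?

5

m, f, i, j, e all conflict with each other, so at least 5 registers are needed.
5 registers suffice: a=1, m=1, d=4, c=2, l=2, f=2, i=4, j=5, g=3, e=3. Every pair that conflicts lands in different registers.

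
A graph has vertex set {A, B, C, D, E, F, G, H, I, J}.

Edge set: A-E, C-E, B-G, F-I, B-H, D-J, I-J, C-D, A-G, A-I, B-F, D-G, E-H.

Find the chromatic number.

3

The cycle D-J-I-A-G-D has odd length 5, so it cannot be 2-colored; at least 3 colors are needed.
3 colors suffice: color red → {B, D, E, I}; color blue → {A, C, F, H, J}; color green → {G}. No two adjacent vertices share a color.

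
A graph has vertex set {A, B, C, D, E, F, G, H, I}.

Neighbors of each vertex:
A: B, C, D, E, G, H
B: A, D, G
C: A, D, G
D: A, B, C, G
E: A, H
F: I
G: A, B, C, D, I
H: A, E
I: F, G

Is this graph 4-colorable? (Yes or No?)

The chromatic number is 4. A, C, D, G form a clique, so at least 4 colors are needed.
One proper 4-coloring: A=1, B=4, C=4, D=3, E=2, F=2, G=2, H=3, I=1.
That is already a proper 4-coloring.

Yes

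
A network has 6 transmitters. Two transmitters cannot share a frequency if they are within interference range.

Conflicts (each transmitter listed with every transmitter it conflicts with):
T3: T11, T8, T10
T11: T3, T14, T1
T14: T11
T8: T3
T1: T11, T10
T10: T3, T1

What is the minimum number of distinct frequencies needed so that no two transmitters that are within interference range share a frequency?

T3 and T11 conflict, so at least 2 frequencies are needed.
2 frequencies suffice: frequency 1 → {T11, T8, T10}; frequency 2 → {T3, T14, T1}. No two conflicting transmitters share a frequency.

2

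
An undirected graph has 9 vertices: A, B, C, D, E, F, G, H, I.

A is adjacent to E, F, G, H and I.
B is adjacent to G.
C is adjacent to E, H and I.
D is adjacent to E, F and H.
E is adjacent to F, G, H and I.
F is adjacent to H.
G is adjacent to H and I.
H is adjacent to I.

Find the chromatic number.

A, E, G, H, I are mutually adjacent (a clique of size 5), so at least 5 colors are needed.
One proper 5-coloring: A=yellow, B=red, C=green, D=yellow, E=blue, F=green, G=green, H=red, I=purple. No two adjacent vertices share a color.

5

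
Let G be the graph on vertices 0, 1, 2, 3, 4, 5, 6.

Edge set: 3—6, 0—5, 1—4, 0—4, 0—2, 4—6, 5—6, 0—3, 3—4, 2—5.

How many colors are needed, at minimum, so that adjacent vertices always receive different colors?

0, 2, 5 form a triangle, so at least 3 colors are needed.
One proper 3-coloring: 0=a, 1=a, 2=c, 3=c, 4=b, 5=b, 6=a. Each edge has distinct colors on its endpoints.

3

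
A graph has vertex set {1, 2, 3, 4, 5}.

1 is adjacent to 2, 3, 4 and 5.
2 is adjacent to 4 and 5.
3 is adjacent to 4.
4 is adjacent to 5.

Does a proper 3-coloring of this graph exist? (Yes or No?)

No

1, 2, 4, 5 are mutually adjacent (a clique of size 4), so at least 4 colors are needed.
So 3 colors are not enough.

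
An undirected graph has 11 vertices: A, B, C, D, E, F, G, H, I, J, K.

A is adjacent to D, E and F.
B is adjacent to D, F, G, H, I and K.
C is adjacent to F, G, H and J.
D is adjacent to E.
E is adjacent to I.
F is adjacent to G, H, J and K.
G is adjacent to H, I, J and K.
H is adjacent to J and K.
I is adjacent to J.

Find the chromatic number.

C, F, G, H, J form a clique, so at least 5 colors are needed.
5 colors suffice: color 1 → {D, F, I}; color 2 → {A, G}; color 3 → {E, H}; color 4 → {B, J}; color 5 → {C, K}. No two adjacent vertices share a color.

5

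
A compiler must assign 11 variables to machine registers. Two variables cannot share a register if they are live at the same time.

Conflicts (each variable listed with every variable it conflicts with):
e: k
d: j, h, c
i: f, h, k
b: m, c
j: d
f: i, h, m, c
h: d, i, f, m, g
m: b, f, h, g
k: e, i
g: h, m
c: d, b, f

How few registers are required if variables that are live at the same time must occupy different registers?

3

f, h, m are mutually in conflict, so at least 3 registers are needed.
3 registers suffice: register 1 → {j, h, k, c}; register 2 → {e, d, i, m}; register 3 → {b, f, g}. No two conflicting variables share a register.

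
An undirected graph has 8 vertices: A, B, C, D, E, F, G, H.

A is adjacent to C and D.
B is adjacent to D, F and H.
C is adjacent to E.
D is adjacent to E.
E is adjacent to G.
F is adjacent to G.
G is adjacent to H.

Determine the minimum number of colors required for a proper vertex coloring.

3

The cycle B-D-E-G-F-B has odd length 5, so it cannot be 2-colored; at least 3 colors are needed.
3 colors suffice: color red → {A, B, E}; color blue → {C, D, G}; color green → {F, H}. No two adjacent vertices share a color.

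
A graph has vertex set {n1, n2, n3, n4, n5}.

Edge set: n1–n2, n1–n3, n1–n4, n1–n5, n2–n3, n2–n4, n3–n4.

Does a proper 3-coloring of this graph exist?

n1, n2, n3, n4 form a clique, so at least 4 colors are needed.
So 3 colors are not enough.

No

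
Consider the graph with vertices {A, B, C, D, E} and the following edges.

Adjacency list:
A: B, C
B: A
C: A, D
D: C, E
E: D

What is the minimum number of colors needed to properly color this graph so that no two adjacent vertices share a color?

A and B are adjacent, so at least 2 colors are needed.
2 colors suffice: A=2, B=1, C=1, D=2, E=1. Each edge has distinct colors on its endpoints.

2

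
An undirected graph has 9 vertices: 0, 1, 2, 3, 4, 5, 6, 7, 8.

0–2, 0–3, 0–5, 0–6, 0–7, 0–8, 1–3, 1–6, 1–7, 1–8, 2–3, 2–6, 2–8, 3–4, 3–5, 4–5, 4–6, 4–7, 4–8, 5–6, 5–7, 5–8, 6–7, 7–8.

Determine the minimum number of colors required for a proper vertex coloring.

4, 5, 7, 8 form a clique, so at least 4 colors are needed.
4 colors suffice: color a → {3, 7}; color b → {0, 1, 4}; color c → {6, 8}; color d → {2, 5}. No two adjacent vertices share a color.

4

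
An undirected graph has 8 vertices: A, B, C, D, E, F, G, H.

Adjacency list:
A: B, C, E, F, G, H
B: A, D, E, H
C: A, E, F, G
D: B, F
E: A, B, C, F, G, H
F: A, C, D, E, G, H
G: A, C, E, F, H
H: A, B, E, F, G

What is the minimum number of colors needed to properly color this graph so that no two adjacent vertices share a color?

A, E, F, G, H are mutually adjacent (a clique of size 5), so at least 5 colors are needed.
5 colors suffice: color red → {B, F}; color blue → {A, D}; color green → {E}; color yellow → {C, H}; color purple → {G}. No two adjacent vertices share a color.

5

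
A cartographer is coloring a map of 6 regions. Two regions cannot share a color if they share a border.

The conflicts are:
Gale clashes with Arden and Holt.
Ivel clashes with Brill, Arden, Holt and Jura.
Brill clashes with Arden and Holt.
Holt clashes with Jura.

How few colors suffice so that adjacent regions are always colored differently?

Ivel, Holt, Jura all conflict with each other, so at least 3 colors are needed.
3 colors suffice: color 1 → {Gale, Ivel}; color 2 → {Arden, Holt}; color 3 → {Brill, Jura}. Every pair that conflicts lands in different colors.

3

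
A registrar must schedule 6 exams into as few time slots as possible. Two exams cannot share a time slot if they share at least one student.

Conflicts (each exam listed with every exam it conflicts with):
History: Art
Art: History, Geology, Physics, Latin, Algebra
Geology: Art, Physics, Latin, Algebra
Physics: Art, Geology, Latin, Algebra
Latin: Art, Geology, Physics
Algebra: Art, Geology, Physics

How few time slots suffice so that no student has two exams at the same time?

4

Art, Geology, Physics, Latin pairwise conflict, so at least 4 time slots are needed.
Using 4 time slots: History=2, Art=1, Geology=2, Physics=3, Latin=4, Algebra=4. Each listed conflict is separated.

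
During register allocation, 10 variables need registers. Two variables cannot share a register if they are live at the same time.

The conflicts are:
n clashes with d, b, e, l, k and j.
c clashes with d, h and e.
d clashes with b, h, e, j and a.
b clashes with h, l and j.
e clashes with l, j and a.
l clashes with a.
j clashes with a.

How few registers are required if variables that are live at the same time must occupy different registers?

4

n, d, b, j are mutually in conflict, so at least 4 registers are needed.
4 registers suffice: register 1 → {d, l, k}; register 2 → {n, h, a}; register 3 → {b, e}; register 4 → {c, j}. No two conflicting variables share a register.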